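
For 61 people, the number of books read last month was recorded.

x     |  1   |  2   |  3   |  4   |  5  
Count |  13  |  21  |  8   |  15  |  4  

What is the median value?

Cumulative frequencies: 13, 34, 42, 57, 61
n = 61, so the median is the value in position (n+1)/2 = 31.
Position 31 falls at value 2.

2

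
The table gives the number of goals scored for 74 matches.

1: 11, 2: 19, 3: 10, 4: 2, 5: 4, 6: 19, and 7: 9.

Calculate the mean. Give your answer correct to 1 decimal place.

3.8

Values: 1, 2, 3, 4, 5, 6, 7
Σfx = 11×1 + 19×2 + 10×3 + 2×4 + 4×5 + 19×6 + 9×7 = 284
n = Σf = 74
Mean = 284 / 74 = 3.8378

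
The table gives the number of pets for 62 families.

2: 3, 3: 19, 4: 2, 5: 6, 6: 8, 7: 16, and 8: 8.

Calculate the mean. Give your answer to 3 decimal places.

5.242

Values: 2, 3, 4, 5, 6, 7, 8
Σfx = 3×2 + 19×3 + 2×4 + 6×5 + 8×6 + 16×7 + 8×8 = 325
n = Σf = 62
Mean = 325 / 62 = 5.2419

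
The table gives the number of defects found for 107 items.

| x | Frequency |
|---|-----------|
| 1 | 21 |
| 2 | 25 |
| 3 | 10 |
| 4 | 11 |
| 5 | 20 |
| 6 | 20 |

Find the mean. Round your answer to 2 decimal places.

3.41

Values: 1, 2, 3, 4, 5, 6
Σfx = 21×1 + 25×2 + 10×3 + 11×4 + 20×5 + 20×6 = 365
n = Σf = 107
Mean = 365 / 107 = 3.4112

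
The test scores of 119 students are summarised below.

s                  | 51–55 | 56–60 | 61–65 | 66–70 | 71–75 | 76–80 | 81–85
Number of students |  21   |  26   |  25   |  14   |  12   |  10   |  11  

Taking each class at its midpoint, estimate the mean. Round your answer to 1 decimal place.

64.8

Midpoints: 53, 58, 63, 68, 73, 78, 83
Σfm = 21×53 + 26×58 + 25×63 + 14×68 + 12×73 + 10×78 + 11×83 = 7717
n = Σf = 119
Mean = 7717 / 119 = 64.8487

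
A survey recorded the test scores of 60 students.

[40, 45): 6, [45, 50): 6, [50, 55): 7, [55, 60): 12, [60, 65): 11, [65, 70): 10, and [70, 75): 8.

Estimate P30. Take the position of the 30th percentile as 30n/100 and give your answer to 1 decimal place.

54.3

Cumulative frequencies: 6, 12, 19, 31, 42, 52, 60
n = 60; position = 30n/100 = 18.
This falls in the class [50, 55): L = 50, F = 12, f = 7, h = 5.
30th percentile ≈ 50 + ((18 − 12) / 7) × 5 = 54.2857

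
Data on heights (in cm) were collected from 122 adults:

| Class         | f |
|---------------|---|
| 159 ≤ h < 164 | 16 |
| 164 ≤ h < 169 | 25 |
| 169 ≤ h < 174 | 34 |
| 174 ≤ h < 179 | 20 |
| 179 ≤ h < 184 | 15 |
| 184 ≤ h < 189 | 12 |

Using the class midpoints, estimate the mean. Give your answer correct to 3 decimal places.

172.689

Midpoints: 161.5, 166.5, 171.5, 176.5, 181.5, 186.5
Σfm = 16×161.5 + 25×166.5 + 34×171.5 + 20×176.5 + 15×181.5 + 12×186.5 = 21068
n = Σf = 122
Mean = 21068 / 122 = 172.6885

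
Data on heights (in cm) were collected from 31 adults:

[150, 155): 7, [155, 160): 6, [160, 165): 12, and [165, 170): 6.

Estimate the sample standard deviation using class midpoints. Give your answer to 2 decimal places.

Midpoints: 152.5, 157.5, 162.5, 167.5
n = 31, Σfm = 4967.5, mean = 160.2419
Σfm² = 796843.75
Σf(m − x̄)² = Σfm² − (Σfm)²/n = 796843.75 − 4967.5²/31 = 841.9355
Sample variance = 841.9355 / 30 = 28.0645
Standard deviation = √28.0645 = 5.2976

5.30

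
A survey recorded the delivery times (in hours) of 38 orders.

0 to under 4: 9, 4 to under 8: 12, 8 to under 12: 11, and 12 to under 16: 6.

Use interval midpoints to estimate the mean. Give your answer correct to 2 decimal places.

Midpoints: 2, 6, 10, 14
Σfm = 9×2 + 12×6 + 11×10 + 6×14 = 284
n = Σf = 38
Mean = 284 / 38 = 7.4737

7.47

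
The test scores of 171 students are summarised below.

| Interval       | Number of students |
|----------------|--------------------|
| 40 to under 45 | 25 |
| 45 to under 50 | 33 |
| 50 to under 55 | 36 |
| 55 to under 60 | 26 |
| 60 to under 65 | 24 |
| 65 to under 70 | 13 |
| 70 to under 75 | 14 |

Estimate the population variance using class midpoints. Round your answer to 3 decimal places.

80.811

Midpoints: 42.5, 47.5, 52.5, 57.5, 62.5, 67.5, 72.5
n = 171, Σfm = 9407.5, mean = 55.0146
Σfm² = 531368.75
Σf(m − x̄)² = Σfm² − (Σfm)²/n = 531368.75 − 9407.5²/171 = 13818.7135
Population variance = 13818.7135 / 171 = 80.8112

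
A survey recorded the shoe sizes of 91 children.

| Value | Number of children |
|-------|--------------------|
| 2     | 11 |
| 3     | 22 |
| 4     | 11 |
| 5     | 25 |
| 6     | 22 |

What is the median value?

5

Cumulative frequencies: 11, 33, 44, 69, 91
n = 91, so the median is the value in position (n+1)/2 = 46.
Position 46 falls at value 5.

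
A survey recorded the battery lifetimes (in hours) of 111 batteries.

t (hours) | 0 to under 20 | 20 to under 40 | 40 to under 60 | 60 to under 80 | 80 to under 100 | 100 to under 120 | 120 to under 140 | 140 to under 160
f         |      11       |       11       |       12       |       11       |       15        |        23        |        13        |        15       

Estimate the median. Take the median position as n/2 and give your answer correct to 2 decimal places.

Cumulative frequencies: 11, 22, 34, 45, 60, 83, 96, 111
n = 111; position = n/2 = 55.5.
This falls in the class 80 to under 100: L = 80, F = 45, f = 15, h = 20.
Median ≈ 80 + ((55.5 − 45) / 15) × 20 = 94.0000

94.00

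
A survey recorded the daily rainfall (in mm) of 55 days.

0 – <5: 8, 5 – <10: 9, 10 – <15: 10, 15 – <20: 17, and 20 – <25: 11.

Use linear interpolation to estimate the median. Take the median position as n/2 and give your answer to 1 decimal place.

15.1

Cumulative frequencies: 8, 17, 27, 44, 55
n = 55; position = n/2 = 27.5.
This falls in the class 15 – <20: L = 15, F = 27, f = 17, h = 5.
Median ≈ 15 + ((27.5 − 27) / 17) × 5 = 15.1471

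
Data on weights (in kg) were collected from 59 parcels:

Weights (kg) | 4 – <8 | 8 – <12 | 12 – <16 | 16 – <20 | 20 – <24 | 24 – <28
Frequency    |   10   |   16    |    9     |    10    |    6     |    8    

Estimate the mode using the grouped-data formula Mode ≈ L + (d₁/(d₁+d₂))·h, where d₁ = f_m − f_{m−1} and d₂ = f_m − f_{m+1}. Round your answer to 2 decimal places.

9.85

Modal class: 8 – <12 (highest frequency 16).
d₁ = 16 − 10 = 6, d₂ = 16 − 9 = 7
Mode ≈ 8 + (6/(6+7)) × 4 = 8 + 1.8462 = 9.8462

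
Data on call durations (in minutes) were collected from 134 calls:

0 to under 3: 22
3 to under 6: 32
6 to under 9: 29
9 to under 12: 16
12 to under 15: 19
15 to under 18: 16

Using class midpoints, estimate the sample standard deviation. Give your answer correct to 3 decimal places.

Midpoints: 1.5, 4.5, 7.5, 10.5, 13.5, 16.5
n = 134, Σfm = 1083, mean = 8.0821
Σfm² = 11911.5
Σf(m − x̄)² = Σfm² − (Σfm)²/n = 11911.5 − 1083²/134 = 3158.5970
Sample variance = 3158.5970 / 133 = 23.7488
Standard deviation = √23.7488 = 4.8733

4.873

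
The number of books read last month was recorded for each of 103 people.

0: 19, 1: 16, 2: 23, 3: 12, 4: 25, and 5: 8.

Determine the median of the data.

2

Cumulative frequencies: 19, 35, 58, 70, 95, 103
n = 103, so the median is the value in position (n+1)/2 = 52.
Position 52 falls at value 2.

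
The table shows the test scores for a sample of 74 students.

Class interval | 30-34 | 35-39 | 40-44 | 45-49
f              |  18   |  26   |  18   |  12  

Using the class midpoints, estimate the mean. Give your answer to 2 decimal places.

38.62

Midpoints: 32, 37, 42, 47
Σfm = 18×32 + 26×37 + 18×42 + 12×47 = 2858
n = Σf = 74
Mean = 2858 / 74 = 38.6216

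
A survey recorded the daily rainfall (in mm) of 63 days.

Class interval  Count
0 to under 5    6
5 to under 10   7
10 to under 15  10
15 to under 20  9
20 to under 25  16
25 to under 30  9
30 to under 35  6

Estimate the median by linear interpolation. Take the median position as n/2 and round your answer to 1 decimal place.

Cumulative frequencies: 6, 13, 23, 32, 48, 57, 63
n = 63; position = n/2 = 31.5.
This falls in the class 15 to under 20: L = 15, F = 23, f = 9, h = 5.
Median ≈ 15 + ((31.5 − 23) / 9) × 5 = 19.7222

19.7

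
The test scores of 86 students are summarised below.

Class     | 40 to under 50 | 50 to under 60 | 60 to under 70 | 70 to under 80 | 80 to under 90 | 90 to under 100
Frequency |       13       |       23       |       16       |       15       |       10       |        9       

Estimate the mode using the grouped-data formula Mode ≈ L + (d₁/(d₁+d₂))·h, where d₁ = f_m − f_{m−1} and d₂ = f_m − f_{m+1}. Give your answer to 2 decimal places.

Modal class: 50 to under 60 (highest frequency 23).
d₁ = 23 − 13 = 10, d₂ = 23 − 16 = 7
Mode ≈ 50 + (10/(10+7)) × 10 = 50 + 5.8824 = 55.8824

55.88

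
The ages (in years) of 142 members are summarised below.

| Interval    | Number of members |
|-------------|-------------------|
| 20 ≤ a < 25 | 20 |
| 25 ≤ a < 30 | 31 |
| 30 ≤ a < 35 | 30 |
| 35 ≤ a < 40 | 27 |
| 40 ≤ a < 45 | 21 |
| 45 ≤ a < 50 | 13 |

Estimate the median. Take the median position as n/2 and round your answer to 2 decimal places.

Cumulative frequencies: 20, 51, 81, 108, 129, 142
n = 142; position = n/2 = 71.
This falls in the class 30 ≤ a < 35: L = 30, F = 51, f = 30, h = 5.
Median ≈ 30 + ((71 − 51) / 30) × 5 = 33.3333

33.33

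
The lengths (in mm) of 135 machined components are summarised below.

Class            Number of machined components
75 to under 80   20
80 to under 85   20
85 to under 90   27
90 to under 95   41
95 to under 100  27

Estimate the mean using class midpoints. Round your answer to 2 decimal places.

88.80

Midpoints: 77.5, 82.5, 87.5, 92.5, 97.5
Σfm = 20×77.5 + 20×82.5 + 27×87.5 + 41×92.5 + 27×97.5 = 11987.5
n = Σf = 135
Mean = 11987.5 / 135 = 88.7963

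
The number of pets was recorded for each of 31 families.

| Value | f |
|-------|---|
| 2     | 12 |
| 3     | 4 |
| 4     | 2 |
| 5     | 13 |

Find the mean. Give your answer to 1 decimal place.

3.5

Values: 2, 3, 4, 5
Σfx = 12×2 + 4×3 + 2×4 + 13×5 = 109
n = Σf = 31
Mean = 109 / 31 = 3.5161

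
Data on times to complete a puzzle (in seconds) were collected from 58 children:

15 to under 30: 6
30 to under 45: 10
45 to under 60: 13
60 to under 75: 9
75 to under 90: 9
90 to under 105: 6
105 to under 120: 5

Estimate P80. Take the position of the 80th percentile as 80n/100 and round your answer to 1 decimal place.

89.0

Cumulative frequencies: 6, 16, 29, 38, 47, 53, 58
n = 58; position = 80n/100 = 46.4.
This falls in the class 75 to under 90: L = 75, F = 38, f = 9, h = 15.
80th percentile ≈ 75 + ((46.4 − 38) / 9) × 15 = 89.0000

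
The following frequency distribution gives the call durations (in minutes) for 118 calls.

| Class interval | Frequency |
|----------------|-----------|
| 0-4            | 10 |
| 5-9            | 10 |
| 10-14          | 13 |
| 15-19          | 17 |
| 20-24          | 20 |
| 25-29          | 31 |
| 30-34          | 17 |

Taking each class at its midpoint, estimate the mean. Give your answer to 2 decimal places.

Midpoints: 2, 7, 12, 17, 22, 27, 32
Σfm = 10×2 + 10×7 + 13×12 + 17×17 + 20×22 + 31×27 + 17×32 = 2356
n = Σf = 118
Mean = 2356 / 118 = 19.9661

19.97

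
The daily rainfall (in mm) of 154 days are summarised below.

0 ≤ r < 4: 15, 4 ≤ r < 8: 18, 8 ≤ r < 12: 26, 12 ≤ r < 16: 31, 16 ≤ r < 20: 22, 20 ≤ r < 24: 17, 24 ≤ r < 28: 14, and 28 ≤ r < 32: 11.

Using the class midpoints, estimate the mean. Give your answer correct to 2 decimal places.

Midpoints: 2, 6, 10, 14, 18, 22, 26, 30
Σfm = 15×2 + 18×6 + 26×10 + 31×14 + 22×18 + 17×22 + 14×26 + 11×30 = 2296
n = Σf = 154
Mean = 2296 / 154 = 14.9091

14.91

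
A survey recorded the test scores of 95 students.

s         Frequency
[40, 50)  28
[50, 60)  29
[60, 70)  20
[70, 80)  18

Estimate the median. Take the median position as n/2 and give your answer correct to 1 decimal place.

Cumulative frequencies: 28, 57, 77, 95
n = 95; position = n/2 = 47.5.
This falls in the class [50, 60): L = 50, F = 28, f = 29, h = 10.
Median ≈ 50 + ((47.5 − 28) / 29) × 10 = 56.7241

56.7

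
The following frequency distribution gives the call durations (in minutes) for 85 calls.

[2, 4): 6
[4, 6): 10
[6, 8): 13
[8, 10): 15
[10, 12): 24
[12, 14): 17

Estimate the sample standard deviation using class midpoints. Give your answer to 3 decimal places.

3.074

Midpoints: 3, 5, 7, 9, 11, 13
n = 85, Σfm = 779, mean = 9.1647
Σfm² = 7933
Σf(m − x̄)² = Σfm² − (Σfm)²/n = 7933 − 779²/85 = 793.6941
Sample variance = 793.6941 / 84 = 9.4487
Standard deviation = √9.4487 = 3.0739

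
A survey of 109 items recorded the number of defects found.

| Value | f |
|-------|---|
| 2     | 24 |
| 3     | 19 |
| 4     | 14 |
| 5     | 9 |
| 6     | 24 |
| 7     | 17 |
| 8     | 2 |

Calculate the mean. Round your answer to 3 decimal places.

Values: 2, 3, 4, 5, 6, 7, 8
Σfx = 24×2 + 19×3 + 14×4 + 9×5 + 24×6 + 17×7 + 2×8 = 485
n = Σf = 109
Mean = 485 / 109 = 4.4495

4.450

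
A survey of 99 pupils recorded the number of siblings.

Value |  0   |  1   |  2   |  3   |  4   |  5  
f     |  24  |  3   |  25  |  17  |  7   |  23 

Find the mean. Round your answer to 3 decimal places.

2.495

Values: 0, 1, 2, 3, 4, 5
Σfx = 24×0 + 3×1 + 25×2 + 17×3 + 7×4 + 23×5 = 247
n = Σf = 99
Mean = 247 / 99 = 2.4949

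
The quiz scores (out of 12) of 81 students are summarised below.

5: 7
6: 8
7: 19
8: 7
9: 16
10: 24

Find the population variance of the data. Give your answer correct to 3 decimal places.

Values: 5, 6, 7, 8, 9, 10
n = 81, Σfx = 656, mean = 8.0988
Σfx² = 5538
Σf(x − x̄)² = Σfx² − (Σfx)²/n = 5538 − 656²/81 = 225.2099
Population variance = 225.2099 / 81 = 2.7804

2.780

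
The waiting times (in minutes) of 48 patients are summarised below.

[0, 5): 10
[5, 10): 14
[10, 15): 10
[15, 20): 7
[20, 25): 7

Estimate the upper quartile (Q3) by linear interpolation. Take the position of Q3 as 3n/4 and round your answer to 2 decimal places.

16.43

Cumulative frequencies: 10, 24, 34, 41, 48
n = 48; position = 3n/4 = 36.
This falls in the class [15, 20): L = 15, F = 34, f = 7, h = 5.
Upper quartile ≈ 15 + ((36 − 34) / 7) × 5 = 16.4286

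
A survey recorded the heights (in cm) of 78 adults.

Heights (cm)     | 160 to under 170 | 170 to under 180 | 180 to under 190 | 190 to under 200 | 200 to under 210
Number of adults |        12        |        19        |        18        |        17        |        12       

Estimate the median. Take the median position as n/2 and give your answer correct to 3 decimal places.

184.444

Cumulative frequencies: 12, 31, 49, 66, 78
n = 78; position = n/2 = 39.
This falls in the class 180 to under 190: L = 180, F = 31, f = 18, h = 10.
Median ≈ 180 + ((39 − 31) / 18) × 10 = 184.4444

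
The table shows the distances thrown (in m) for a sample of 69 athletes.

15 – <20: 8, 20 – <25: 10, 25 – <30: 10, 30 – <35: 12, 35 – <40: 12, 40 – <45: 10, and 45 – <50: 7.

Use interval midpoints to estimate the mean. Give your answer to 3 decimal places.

32.428

Midpoints: 17.5, 22.5, 27.5, 32.5, 37.5, 42.5, 47.5
Σfm = 8×17.5 + 10×22.5 + 10×27.5 + 12×32.5 + 12×37.5 + 10×42.5 + 7×47.5 = 2237.5
n = Σf = 69
Mean = 2237.5 / 69 = 32.4275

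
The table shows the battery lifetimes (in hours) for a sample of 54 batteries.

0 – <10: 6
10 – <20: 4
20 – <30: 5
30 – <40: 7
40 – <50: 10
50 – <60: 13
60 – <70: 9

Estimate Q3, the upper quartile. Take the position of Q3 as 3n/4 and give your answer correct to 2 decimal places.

Cumulative frequencies: 6, 10, 15, 22, 32, 45, 54
n = 54; position = 3n/4 = 40.5.
This falls in the class 50 – <60: L = 50, F = 32, f = 13, h = 10.
Upper quartile ≈ 50 + ((40.5 − 32) / 13) × 10 = 56.5385

56.54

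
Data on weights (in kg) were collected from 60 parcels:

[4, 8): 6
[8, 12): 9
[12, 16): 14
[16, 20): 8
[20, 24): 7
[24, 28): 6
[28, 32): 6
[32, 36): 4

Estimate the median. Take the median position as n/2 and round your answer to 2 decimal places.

Cumulative frequencies: 6, 15, 29, 37, 44, 50, 56, 60
n = 60; position = n/2 = 30.
This falls in the class [16, 20): L = 16, F = 29, f = 8, h = 4.
Median ≈ 16 + ((30 − 29) / 8) × 4 = 16.5000

16.50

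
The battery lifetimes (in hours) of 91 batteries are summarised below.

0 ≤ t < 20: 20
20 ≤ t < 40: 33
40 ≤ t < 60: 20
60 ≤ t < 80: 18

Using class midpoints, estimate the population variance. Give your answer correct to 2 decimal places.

429.71

Midpoints: 10, 30, 50, 70
n = 91, Σfm = 3450, mean = 37.9121
Σfm² = 169900
Σf(m − x̄)² = Σfm² − (Σfm)²/n = 169900 − 3450²/91 = 39103.2967
Population variance = 39103.2967 / 91 = 429.7066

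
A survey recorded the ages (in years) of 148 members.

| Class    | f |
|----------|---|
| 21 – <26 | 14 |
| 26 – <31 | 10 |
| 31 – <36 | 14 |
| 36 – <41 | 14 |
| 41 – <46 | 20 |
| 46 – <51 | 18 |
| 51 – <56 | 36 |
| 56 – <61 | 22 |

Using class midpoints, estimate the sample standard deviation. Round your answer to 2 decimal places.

11.21

Midpoints: 23.5, 28.5, 33.5, 38.5, 43.5, 48.5, 53.5, 58.5
n = 148, Σfm = 6578, mean = 44.4459
Σfm² = 310833
Σf(m − x̄)² = Σfm² − (Σfm)²/n = 310833 − 6578²/148 = 18467.5676
Sample variance = 18467.5676 / 147 = 125.6297
Standard deviation = √125.6297 = 11.2085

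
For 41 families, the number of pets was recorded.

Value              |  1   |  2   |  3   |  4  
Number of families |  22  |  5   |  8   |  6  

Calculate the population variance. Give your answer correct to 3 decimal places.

1.315

Values: 1, 2, 3, 4
n = 41, Σfx = 80, mean = 1.9512
Σfx² = 210
Σf(x − x̄)² = Σfx² − (Σfx)²/n = 210 − 80²/41 = 53.9024
Population variance = 53.9024 / 41 = 1.3147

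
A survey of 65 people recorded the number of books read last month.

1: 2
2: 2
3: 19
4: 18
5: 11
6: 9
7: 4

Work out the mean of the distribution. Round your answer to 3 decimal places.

Values: 1, 2, 3, 4, 5, 6, 7
Σfx = 2×1 + 2×2 + 19×3 + 18×4 + 11×5 + 9×6 + 4×7 = 272
n = Σf = 65
Mean = 272 / 65 = 4.1846

4.185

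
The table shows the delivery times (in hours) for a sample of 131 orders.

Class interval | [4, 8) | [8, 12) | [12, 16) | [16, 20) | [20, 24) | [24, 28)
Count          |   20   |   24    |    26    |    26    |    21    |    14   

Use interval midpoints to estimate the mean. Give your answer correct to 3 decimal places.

Midpoints: 6, 10, 14, 18, 22, 26
Σfm = 20×6 + 24×10 + 26×14 + 26×18 + 21×22 + 14×26 = 2018
n = Σf = 131
Mean = 2018 / 131 = 15.4046

15.405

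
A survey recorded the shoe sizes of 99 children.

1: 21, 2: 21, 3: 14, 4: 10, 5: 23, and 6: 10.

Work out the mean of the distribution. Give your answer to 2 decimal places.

Values: 1, 2, 3, 4, 5, 6
Σfx = 21×1 + 21×2 + 14×3 + 10×4 + 23×5 + 10×6 = 320
n = Σf = 99
Mean = 320 / 99 = 3.2323

3.23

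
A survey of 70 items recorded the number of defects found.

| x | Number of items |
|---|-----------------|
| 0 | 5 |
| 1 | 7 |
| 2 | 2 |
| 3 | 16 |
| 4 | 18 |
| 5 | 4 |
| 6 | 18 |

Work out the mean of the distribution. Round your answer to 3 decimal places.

Values: 0, 1, 2, 3, 4, 5, 6
Σfx = 5×0 + 7×1 + 2×2 + 16×3 + 18×4 + 4×5 + 18×6 = 259
n = Σf = 70
Mean = 259 / 70 = 3.7000

3.700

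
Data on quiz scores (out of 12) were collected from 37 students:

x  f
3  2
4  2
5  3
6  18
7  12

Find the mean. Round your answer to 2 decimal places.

5.97

Values: 3, 4, 5, 6, 7
Σfx = 2×3 + 2×4 + 3×5 + 18×6 + 12×7 = 221
n = Σf = 37
Mean = 221 / 37 = 5.9730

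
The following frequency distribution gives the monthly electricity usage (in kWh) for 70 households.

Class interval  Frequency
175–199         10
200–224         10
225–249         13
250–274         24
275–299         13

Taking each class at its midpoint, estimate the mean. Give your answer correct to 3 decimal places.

244.143

Midpoints: 187, 212, 237, 262, 287
Σfm = 10×187 + 10×212 + 13×237 + 24×262 + 13×287 = 17090
n = Σf = 70
Mean = 17090 / 70 = 244.1429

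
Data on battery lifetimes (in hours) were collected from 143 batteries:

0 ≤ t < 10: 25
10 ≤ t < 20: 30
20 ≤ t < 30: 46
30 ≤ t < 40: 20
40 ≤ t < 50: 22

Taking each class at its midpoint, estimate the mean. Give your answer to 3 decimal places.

23.881

Midpoints: 5, 15, 25, 35, 45
Σfm = 25×5 + 30×15 + 46×25 + 20×35 + 22×45 = 3415
n = Σf = 143
Mean = 3415 / 143 = 23.8811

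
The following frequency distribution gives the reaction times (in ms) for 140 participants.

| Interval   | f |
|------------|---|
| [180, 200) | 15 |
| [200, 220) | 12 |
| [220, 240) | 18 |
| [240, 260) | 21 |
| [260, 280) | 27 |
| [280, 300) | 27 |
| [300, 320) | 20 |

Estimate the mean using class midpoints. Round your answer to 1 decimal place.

257.7

Midpoints: 190, 210, 230, 250, 270, 290, 310
Σfm = 15×190 + 12×210 + 18×230 + 21×250 + 27×270 + 27×290 + 20×310 = 36080
n = Σf = 140
Mean = 36080 / 140 = 257.7143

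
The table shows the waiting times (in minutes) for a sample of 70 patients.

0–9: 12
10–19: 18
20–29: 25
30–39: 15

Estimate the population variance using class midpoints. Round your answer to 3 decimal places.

100.837

Midpoints: 4.5, 14.5, 24.5, 34.5
n = 70, Σfm = 1445, mean = 20.6429
Σfm² = 36887.5
Σf(m − x̄)² = Σfm² − (Σfm)²/n = 36887.5 − 1445²/70 = 7058.5714
Population variance = 7058.5714 / 70 = 100.8367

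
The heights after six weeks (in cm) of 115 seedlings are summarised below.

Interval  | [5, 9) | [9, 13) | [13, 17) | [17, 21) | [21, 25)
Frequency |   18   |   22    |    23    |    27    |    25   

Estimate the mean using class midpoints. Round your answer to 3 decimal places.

Midpoints: 7, 11, 15, 19, 23
Σfm = 18×7 + 22×11 + 23×15 + 27×19 + 25×23 = 1801
n = Σf = 115
Mean = 1801 / 115 = 15.6609

15.661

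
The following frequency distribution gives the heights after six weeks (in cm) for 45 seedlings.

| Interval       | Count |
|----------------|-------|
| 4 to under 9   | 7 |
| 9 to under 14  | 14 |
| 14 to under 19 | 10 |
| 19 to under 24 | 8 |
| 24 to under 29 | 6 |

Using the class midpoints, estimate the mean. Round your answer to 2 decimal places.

15.61

Midpoints: 6.5, 11.5, 16.5, 21.5, 26.5
Σfm = 7×6.5 + 14×11.5 + 10×16.5 + 8×21.5 + 6×26.5 = 702.5
n = Σf = 45
Mean = 702.5 / 45 = 15.6111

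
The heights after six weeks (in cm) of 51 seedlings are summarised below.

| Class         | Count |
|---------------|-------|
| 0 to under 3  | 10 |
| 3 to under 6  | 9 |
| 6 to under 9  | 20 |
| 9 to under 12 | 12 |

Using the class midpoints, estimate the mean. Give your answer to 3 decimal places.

Midpoints: 1.5, 4.5, 7.5, 10.5
Σfm = 10×1.5 + 9×4.5 + 20×7.5 + 12×10.5 = 331.5
n = Σf = 51
Mean = 331.5 / 51 = 6.5000

6.500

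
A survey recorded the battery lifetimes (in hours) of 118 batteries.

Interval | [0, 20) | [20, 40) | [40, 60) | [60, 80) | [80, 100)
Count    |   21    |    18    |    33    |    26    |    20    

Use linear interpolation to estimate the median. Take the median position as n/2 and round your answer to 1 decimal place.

Cumulative frequencies: 21, 39, 72, 98, 118
n = 118; position = n/2 = 59.
This falls in the class [40, 60): L = 40, F = 39, f = 33, h = 20.
Median ≈ 40 + ((59 − 39) / 33) × 20 = 52.1212

52.1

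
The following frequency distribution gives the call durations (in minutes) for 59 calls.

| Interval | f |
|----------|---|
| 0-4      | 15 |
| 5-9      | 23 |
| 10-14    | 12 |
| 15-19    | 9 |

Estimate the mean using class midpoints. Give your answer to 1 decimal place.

Midpoints: 2, 7, 12, 17
Σfm = 15×2 + 23×7 + 12×12 + 9×17 = 488
n = Σf = 59
Mean = 488 / 59 = 8.2712

8.3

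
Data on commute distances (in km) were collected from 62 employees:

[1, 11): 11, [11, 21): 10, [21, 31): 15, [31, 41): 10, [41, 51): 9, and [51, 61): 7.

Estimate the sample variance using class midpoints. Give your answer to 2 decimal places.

259.57

Midpoints: 6, 16, 26, 36, 46, 56
n = 62, Σfm = 1782, mean = 28.7419
Σfm² = 67052
Σf(m − x̄)² = Σfm² − (Σfm)²/n = 67052 − 1782²/62 = 15833.8710
Sample variance = 15833.8710 / 61 = 259.5717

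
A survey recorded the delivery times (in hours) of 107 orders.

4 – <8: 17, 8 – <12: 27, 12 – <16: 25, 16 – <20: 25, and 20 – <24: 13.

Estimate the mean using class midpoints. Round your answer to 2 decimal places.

Midpoints: 6, 10, 14, 18, 22
Σfm = 17×6 + 27×10 + 25×14 + 25×18 + 13×22 = 1458
n = Σf = 107
Mean = 1458 / 107 = 13.6262

13.63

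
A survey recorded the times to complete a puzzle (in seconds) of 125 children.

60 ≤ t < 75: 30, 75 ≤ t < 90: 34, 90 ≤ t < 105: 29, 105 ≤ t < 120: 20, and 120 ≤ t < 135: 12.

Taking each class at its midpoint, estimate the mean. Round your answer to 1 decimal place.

Midpoints: 67.5, 82.5, 97.5, 112.5, 127.5
Σfm = 30×67.5 + 34×82.5 + 29×97.5 + 20×112.5 + 12×127.5 = 11437.5
n = Σf = 125
Mean = 11437.5 / 125 = 91.5000

91.5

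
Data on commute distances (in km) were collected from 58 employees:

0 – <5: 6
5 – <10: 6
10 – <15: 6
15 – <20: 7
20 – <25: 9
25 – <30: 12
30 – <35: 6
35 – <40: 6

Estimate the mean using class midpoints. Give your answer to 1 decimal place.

20.9

Midpoints: 2.5, 7.5, 12.5, 17.5, 22.5, 27.5, 32.5, 37.5
Σfm = 6×2.5 + 6×7.5 + 6×12.5 + 7×17.5 + 9×22.5 + 12×27.5 + 6×32.5 + 6×37.5 = 1210
n = Σf = 58
Mean = 1210 / 58 = 20.8621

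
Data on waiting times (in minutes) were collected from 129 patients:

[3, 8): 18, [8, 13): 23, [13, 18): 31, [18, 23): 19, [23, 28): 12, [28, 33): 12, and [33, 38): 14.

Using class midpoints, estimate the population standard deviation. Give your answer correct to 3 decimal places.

Midpoints: 5.5, 10.5, 15.5, 20.5, 25.5, 30.5, 35.5
n = 129, Σfm = 2379.5, mean = 18.4457
Σfm² = 55122.25
Σf(m − x̄)² = Σfm² − (Σfm)²/n = 55122.25 − 2379.5²/129 = 11230.6202
Population variance = 11230.6202 / 129 = 87.0591
Standard deviation = √87.0591 = 9.3305

9.331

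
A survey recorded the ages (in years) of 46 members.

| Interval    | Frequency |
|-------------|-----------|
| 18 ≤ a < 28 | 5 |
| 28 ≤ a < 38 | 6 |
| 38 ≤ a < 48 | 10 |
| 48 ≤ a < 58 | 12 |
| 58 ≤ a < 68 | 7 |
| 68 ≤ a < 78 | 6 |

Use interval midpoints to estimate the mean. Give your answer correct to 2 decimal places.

Midpoints: 23, 33, 43, 53, 63, 73
Σfm = 5×23 + 6×33 + 10×43 + 12×53 + 7×63 + 6×73 = 2258
n = Σf = 46
Mean = 2258 / 46 = 49.0870

49.09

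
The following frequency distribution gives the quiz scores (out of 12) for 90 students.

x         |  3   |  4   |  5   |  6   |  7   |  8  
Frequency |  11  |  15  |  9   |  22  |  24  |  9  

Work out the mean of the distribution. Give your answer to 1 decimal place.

Values: 3, 4, 5, 6, 7, 8
Σfx = 11×3 + 15×4 + 9×5 + 22×6 + 24×7 + 9×8 = 510
n = Σf = 90
Mean = 510 / 90 = 5.6667

5.7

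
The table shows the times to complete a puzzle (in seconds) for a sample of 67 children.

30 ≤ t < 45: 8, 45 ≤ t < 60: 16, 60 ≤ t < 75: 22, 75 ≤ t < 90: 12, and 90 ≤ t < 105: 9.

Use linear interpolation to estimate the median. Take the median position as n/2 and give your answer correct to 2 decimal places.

66.48

Cumulative frequencies: 8, 24, 46, 58, 67
n = 67; position = n/2 = 33.5.
This falls in the class 60 ≤ t < 75: L = 60, F = 24, f = 22, h = 15.
Median ≈ 60 + ((33.5 − 24) / 22) × 15 = 66.4773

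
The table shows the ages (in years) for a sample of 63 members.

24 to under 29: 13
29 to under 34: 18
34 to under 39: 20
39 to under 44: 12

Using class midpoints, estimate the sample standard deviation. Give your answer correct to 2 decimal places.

5.15

Midpoints: 26.5, 31.5, 36.5, 41.5
n = 63, Σfm = 2139.5, mean = 33.9603
Σfm² = 74301.75
Σf(m − x̄)² = Σfm² − (Σfm)²/n = 74301.75 − 2139.5²/63 = 1643.6508
Sample variance = 1643.6508 / 62 = 26.5105
Standard deviation = √26.5105 = 5.1488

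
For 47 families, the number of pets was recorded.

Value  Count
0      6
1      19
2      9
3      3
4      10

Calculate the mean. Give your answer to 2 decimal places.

Values: 0, 1, 2, 3, 4
Σfx = 6×0 + 19×1 + 9×2 + 3×3 + 10×4 = 86
n = Σf = 47
Mean = 86 / 47 = 1.8298

1.83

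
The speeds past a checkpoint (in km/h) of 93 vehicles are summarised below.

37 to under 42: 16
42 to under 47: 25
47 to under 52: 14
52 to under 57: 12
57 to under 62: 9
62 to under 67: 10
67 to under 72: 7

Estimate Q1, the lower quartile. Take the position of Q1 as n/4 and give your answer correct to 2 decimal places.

43.45

Cumulative frequencies: 16, 41, 55, 67, 76, 86, 93
n = 93; position = n/4 = 23.25.
This falls in the class 42 to under 47: L = 42, F = 16, f = 25, h = 5.
Lower quartile ≈ 42 + ((23.25 − 16) / 25) × 5 = 43.4500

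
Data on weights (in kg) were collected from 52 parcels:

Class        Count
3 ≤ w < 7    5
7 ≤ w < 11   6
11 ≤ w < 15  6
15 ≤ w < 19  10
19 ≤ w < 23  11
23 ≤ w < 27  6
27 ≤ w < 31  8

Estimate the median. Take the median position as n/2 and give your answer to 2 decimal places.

Cumulative frequencies: 5, 11, 17, 27, 38, 44, 52
n = 52; position = n/2 = 26.
This falls in the class 15 ≤ w < 19: L = 15, F = 17, f = 10, h = 4.
Median ≈ 15 + ((26 − 17) / 10) × 4 = 18.6000

18.60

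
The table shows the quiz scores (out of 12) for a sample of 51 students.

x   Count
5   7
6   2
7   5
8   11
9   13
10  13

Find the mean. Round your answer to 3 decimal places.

8.176

Values: 5, 6, 7, 8, 9, 10
Σfx = 7×5 + 2×6 + 5×7 + 11×8 + 13×9 + 13×10 = 417
n = Σf = 51
Mean = 417 / 51 = 8.1765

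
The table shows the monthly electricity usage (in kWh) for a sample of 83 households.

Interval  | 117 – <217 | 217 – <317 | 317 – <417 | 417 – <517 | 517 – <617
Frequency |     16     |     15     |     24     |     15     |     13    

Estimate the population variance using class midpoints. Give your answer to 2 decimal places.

17538.10

Midpoints: 167, 267, 367, 467, 567
n = 83, Σfm = 29861, mean = 359.7711
Σfm² = 12198787
Σf(m − x̄)² = Σfm² − (Σfm)²/n = 12198787 − 29861²/83 = 1455662.6506
Population variance = 1455662.6506 / 83 = 17538.1042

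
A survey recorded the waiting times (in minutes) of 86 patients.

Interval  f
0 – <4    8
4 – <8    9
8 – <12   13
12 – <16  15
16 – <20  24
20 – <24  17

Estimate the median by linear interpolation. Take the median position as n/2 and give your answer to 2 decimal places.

15.47

Cumulative frequencies: 8, 17, 30, 45, 69, 86
n = 86; position = n/2 = 43.
This falls in the class 12 – <16: L = 12, F = 30, f = 15, h = 4.
Median ≈ 12 + ((43 − 30) / 15) × 4 = 15.4667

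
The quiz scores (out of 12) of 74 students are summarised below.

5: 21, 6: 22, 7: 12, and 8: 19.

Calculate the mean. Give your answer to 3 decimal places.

Values: 5, 6, 7, 8
Σfx = 21×5 + 22×6 + 12×7 + 19×8 = 473
n = Σf = 74
Mean = 473 / 74 = 6.3919

6.392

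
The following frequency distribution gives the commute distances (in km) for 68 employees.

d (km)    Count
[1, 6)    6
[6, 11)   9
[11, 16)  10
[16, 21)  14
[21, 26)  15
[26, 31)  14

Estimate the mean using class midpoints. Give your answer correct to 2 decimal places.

Midpoints: 3.5, 8.5, 13.5, 18.5, 23.5, 28.5
Σfm = 6×3.5 + 9×8.5 + 10×13.5 + 14×18.5 + 15×23.5 + 14×28.5 = 1243
n = Σf = 68
Mean = 1243 / 68 = 18.2794

18.28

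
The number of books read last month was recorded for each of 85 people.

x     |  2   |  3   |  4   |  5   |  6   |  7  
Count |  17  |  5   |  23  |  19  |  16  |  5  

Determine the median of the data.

4

Cumulative frequencies: 17, 22, 45, 64, 80, 85
n = 85, so the median is the value in position (n+1)/2 = 43.
Position 43 falls at value 4.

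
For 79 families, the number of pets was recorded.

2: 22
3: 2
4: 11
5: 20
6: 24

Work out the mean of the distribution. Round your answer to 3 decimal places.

Values: 2, 3, 4, 5, 6
Σfx = 22×2 + 2×3 + 11×4 + 20×5 + 24×6 = 338
n = Σf = 79
Mean = 338 / 79 = 4.2785

4.278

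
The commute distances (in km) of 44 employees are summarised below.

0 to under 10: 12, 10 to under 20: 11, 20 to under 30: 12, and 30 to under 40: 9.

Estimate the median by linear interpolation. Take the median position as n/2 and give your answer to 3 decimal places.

19.091

Cumulative frequencies: 12, 23, 35, 44
n = 44; position = n/2 = 22.
This falls in the class 10 to under 20: L = 10, F = 12, f = 11, h = 10.
Median ≈ 10 + ((22 − 12) / 11) × 10 = 19.0909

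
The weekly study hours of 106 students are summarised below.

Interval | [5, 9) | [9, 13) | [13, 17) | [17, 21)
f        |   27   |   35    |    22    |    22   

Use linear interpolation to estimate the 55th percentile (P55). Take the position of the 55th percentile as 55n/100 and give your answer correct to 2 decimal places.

Cumulative frequencies: 27, 62, 84, 106
n = 106; position = 55n/100 = 58.3.
This falls in the class [9, 13): L = 9, F = 27, f = 35, h = 4.
55th percentile ≈ 9 + ((58.3 − 27) / 35) × 4 = 12.5771

12.58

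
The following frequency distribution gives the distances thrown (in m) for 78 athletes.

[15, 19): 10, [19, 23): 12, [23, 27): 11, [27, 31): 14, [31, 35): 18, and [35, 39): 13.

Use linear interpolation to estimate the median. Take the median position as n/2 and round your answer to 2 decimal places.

Cumulative frequencies: 10, 22, 33, 47, 65, 78
n = 78; position = n/2 = 39.
This falls in the class [27, 31): L = 27, F = 33, f = 14, h = 4.
Median ≈ 27 + ((39 − 33) / 14) × 4 = 28.7143

28.71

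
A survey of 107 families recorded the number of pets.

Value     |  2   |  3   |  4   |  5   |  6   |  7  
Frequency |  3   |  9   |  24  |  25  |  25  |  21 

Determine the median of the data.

5

Cumulative frequencies: 3, 12, 36, 61, 86, 107
n = 107, so the median is the value in position (n+1)/2 = 54.
Position 54 falls at value 5.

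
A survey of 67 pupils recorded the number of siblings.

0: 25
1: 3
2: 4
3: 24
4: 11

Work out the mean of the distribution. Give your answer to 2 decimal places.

Values: 0, 1, 2, 3, 4
Σfx = 25×0 + 3×1 + 4×2 + 24×3 + 11×4 = 127
n = Σf = 67
Mean = 127 / 67 = 1.8955

1.90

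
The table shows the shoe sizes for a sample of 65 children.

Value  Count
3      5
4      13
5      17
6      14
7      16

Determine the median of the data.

5

Cumulative frequencies: 5, 18, 35, 49, 65
n = 65, so the median is the value in position (n+1)/2 = 33.
Position 33 falls at value 5.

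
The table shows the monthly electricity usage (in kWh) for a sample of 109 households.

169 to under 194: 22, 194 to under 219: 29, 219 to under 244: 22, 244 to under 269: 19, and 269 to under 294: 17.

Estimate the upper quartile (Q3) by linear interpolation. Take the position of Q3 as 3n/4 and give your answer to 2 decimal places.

255.51

Cumulative frequencies: 22, 51, 73, 92, 109
n = 109; position = 3n/4 = 81.75.
This falls in the class 244 to under 269: L = 244, F = 73, f = 19, h = 25.
Upper quartile ≈ 244 + ((81.75 − 73) / 19) × 25 = 255.5132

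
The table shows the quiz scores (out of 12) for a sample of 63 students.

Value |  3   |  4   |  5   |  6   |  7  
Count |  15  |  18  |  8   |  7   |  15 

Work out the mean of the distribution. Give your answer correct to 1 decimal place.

4.8

Values: 3, 4, 5, 6, 7
Σfx = 15×3 + 18×4 + 8×5 + 7×6 + 15×7 = 304
n = Σf = 63
Mean = 304 / 63 = 4.8254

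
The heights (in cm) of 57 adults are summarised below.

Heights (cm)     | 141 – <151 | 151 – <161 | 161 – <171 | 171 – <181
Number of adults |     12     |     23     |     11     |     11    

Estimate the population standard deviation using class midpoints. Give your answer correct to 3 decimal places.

Midpoints: 146, 156, 166, 176
n = 57, Σfm = 9102, mean = 159.6842
Σfm² = 1459372
Σf(m − x̄)² = Σfm² − (Σfm)²/n = 1459372 − 9102²/57 = 5926.3158
Population variance = 5926.3158 / 57 = 103.9705
Standard deviation = √103.9705 = 10.1966

10.197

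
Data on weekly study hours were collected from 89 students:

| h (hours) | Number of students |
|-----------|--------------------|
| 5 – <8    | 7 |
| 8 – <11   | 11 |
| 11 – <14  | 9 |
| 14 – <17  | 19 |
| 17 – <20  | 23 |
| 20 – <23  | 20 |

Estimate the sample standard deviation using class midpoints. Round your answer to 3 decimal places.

4.718

Midpoints: 6.5, 9.5, 12.5, 15.5, 18.5, 21.5
n = 89, Σfm = 1412.5, mean = 15.8708
Σfm² = 24376.25
Σf(m − x̄)² = Σfm² − (Σfm)²/n = 24376.25 − 1412.5²/89 = 1958.7640
Sample variance = 1958.7640 / 88 = 22.2587
Standard deviation = √22.2587 = 4.7179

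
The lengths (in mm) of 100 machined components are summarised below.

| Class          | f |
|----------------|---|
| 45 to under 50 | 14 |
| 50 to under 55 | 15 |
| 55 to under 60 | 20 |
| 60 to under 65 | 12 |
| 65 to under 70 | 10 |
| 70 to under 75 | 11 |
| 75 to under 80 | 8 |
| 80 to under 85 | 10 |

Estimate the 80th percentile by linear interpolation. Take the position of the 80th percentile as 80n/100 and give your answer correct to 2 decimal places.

Cumulative frequencies: 14, 29, 49, 61, 71, 82, 90, 100
n = 100; position = 80n/100 = 80.
This falls in the class 70 to under 75: L = 70, F = 71, f = 11, h = 5.
80th percentile ≈ 70 + ((80 − 71) / 11) × 5 = 74.0909

74.09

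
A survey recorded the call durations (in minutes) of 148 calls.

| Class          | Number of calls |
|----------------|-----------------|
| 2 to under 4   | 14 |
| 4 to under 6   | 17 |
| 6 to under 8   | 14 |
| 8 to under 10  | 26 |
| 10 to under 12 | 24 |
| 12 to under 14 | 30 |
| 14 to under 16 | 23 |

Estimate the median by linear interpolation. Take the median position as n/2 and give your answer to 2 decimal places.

Cumulative frequencies: 14, 31, 45, 71, 95, 125, 148
n = 148; position = n/2 = 74.
This falls in the class 10 to under 12: L = 10, F = 71, f = 24, h = 2.
Median ≈ 10 + ((74 − 71) / 24) × 2 = 10.2500

10.25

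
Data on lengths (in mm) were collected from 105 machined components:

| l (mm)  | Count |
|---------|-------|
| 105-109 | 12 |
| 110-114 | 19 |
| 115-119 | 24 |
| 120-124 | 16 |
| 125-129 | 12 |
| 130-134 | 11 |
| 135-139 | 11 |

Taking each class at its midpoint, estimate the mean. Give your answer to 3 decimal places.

Midpoints: 107, 112, 117, 122, 127, 132, 137
Σfm = 12×107 + 19×112 + 24×117 + 16×122 + 12×127 + 11×132 + 11×137 = 12655
n = Σf = 105
Mean = 12655 / 105 = 120.5238

120.524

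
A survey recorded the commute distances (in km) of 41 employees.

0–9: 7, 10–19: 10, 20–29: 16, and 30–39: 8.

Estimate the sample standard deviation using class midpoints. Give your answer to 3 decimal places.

Midpoints: 4.5, 14.5, 24.5, 34.5
n = 41, Σfm = 844.5, mean = 20.5976
Σfm² = 21370.25
Σf(m − x̄)² = Σfm² − (Σfm)²/n = 21370.25 − 844.5²/41 = 3975.6098
Sample variance = 3975.6098 / 40 = 99.3902
Standard deviation = √99.3902 = 9.9695

9.969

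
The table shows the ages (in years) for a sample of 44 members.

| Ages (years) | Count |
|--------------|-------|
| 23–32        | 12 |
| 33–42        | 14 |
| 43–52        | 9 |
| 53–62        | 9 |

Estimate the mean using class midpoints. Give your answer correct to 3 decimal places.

40.909

Midpoints: 27.5, 37.5, 47.5, 57.5
Σfm = 12×27.5 + 14×37.5 + 9×47.5 + 9×57.5 = 1800
n = Σf = 44
Mean = 1800 / 44 = 40.9091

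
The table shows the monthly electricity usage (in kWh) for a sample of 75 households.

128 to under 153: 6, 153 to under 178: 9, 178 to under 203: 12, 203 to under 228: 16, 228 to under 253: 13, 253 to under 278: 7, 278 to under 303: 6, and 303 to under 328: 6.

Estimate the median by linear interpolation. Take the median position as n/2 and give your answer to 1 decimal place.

Cumulative frequencies: 6, 15, 27, 43, 56, 63, 69, 75
n = 75; position = n/2 = 37.5.
This falls in the class 203 to under 228: L = 203, F = 27, f = 16, h = 25.
Median ≈ 203 + ((37.5 − 27) / 16) × 25 = 219.4062

219.4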